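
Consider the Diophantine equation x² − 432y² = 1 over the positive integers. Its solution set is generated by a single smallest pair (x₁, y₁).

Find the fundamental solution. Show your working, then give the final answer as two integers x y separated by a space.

1351 65

[20; 1,3,1,1,1,3,1,40] for √432; ℓ=8 ⇒ convergent index 7
i=0: a=20 ⇒ p=20, q=1
…
i=4: a=1 ⇒ p=187, q=9
i=5: a=1 ⇒ p=291, q=14
i=6: a=3 ⇒ p=1060, q=51
i=7: a=1 ⇒ p=1351, q=65
(x₁, y₁) = (1351, 65);  1351² − 432·65² = 1 ✓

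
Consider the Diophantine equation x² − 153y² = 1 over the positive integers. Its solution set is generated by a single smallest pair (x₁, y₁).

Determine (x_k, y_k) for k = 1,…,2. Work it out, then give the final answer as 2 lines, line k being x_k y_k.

[12; 2,1,2,2,2,1,2,24] for √153; ℓ=8 ⇒ convergent index 7
step 0: (12, 1)  from 12·(1,0) + (0,1)
step 1: (25, 2)  from 2·(12,1) + (1,0)
…
step 3: (99, 8)  from 2·(37,3) + (25,2)
…
step 6: (804, 65)  from 1·(569,46) + (235,19)
step 7: (2177, 176)  from 2·(804,65) + (569,46)
→ (2177, 176).  Check: 2177²=4739329, 153·176²=4739328, difference 1.
k=2:  x_2 = 2177·2177+153·176·176 = 9478657,  y_2 = 2177·176+176·2177 = 766304

2177 176
9478657 766304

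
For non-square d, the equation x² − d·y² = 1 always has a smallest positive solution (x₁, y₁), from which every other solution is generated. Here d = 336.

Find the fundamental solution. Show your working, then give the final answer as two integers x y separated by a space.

[18; 3,36] for √336; ℓ=2 ⇒ convergent index 1
step 0: (18, 1)  from 18·(1,0) + (0,1)
step 1: (55, 3)  from 3·(18,1) + (1,0)
fundamental: x₁=55, y₁=3  (since 3025 − 336·9 = 1)

55 3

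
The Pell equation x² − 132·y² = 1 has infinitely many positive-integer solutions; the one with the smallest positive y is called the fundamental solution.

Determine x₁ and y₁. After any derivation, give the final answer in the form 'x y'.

√132 → a₀=11, period (2,22); ℓ=2 even so k=1
step 0: (11, 1)  from 11·(1,0) + (0,1)
step 1: (23, 2)  from 2·(11,1) + (1,0)
fundamental: x₁=23, y₁=2  (since 529 − 132·4 = 1)

23 2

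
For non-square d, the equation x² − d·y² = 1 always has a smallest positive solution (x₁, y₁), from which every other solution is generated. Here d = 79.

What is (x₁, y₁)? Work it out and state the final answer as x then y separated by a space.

[8; 1,7,1,16] for √79; ℓ=4 ⇒ convergent index 3
i=0: a=8 ⇒ p=8, q=1
i=1: a=1 ⇒ p=9, q=1
i=2: a=7 ⇒ p=71, q=8
i=3: a=1 ⇒ p=80, q=9
fundamental: x₁=80, y₁=9  (since 6400 − 79·81 = 1)

80 9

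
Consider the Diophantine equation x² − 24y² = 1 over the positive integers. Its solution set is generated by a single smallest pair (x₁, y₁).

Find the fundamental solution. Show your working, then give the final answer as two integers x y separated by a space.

5 1

[4; 1,8] for √24; ℓ=2 ⇒ convergent index 1
i=0: a=4 ⇒ p=4, q=1
i=1: a=1 ⇒ p=5, q=1
(x₁, y₁) = (5, 1);  5² − 24·1² = 1 ✓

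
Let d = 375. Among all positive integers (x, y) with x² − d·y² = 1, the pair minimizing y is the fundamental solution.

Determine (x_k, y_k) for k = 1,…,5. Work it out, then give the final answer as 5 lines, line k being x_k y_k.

15124 781
457470751 23623688
13837575261124 714569313843
418558976041008001 21614292581499376
12660571893450834753124 653789121290623811405

√375 → a₀=19, period (2,1,2,1,5,1,2,1,2,38); ℓ=10 even so k=9
a_0=19:  p_0=19·1+0=19,  q_0=19·0+1=1
…
a_2=1:  p_2=1·39+19=58,  q_2=1·2+1=3
a_3=2:  p_3=2·58+39=155,  q_3=2·3+2=8
…
a_5=5:  p_5=5·213+155=1220,  q_5=5·11+8=63
…
a_7=2:  p_7=2·1433+1220=4086,  q_7=2·74+63=211
a_8=1:  p_8=1·4086+1433=5519,  q_8=1·211+74=285
a_9=2:  p_9=2·5519+4086=15124,  q_9=2·285+211=781
(x₁, y₁) = (15124, 781);  15124² − 375·781² = 1 ✓
n=2: (15124,781)∘(15124,781) = (15124·15124+375·781·781, 15124·781+781·15124) = (457470751,23623688)
n=3: (457470751,23623688)∘(15124,781) = (15124·457470751+375·781·23623688, 15124·23623688+781·457470751) = (13837575261124,714569313843)
n=4: (13837575261124,714569313843)∘(15124,781) = (15124·13837575261124+375·781·714569313843, 15124·714569313843+781·13837575261124) = (418558976041008001,21614292581499376)
n=5: (418558976041008001,21614292581499376)∘(15124,781) = (15124·418558976041008001+375·781·21614292581499376, 15124·21614292581499376+781·418558976041008001) = (12660571893450834753124,653789121290623811405)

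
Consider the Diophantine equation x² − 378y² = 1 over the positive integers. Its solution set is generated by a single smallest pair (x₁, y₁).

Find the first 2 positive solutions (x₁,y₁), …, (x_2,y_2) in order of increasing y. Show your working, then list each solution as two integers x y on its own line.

√378 = [19; 2,3,1,4,1,3,2,38, …], period ℓ=8 (even) → k=7
step 0: (19, 1)  from 19·(1,0) + (0,1)
step 1: (39, 2)  from 2·(19,1) + (1,0)
step 2: (136, 7)  from 3·(39,2) + (19,1)
step 3: (175, 9)  from 1·(136,7) + (39,2)
step 4: (836, 43)  from 4·(175,9) + (136,7)
step 5: (1011, 52)  from 1·(836,43) + (175,9)
step 6: (3869, 199)  from 3·(1011,52) + (836,43)
step 7: (8749, 450)  from 2·(3869,199) + (1011,52)
fundamental: x₁=8749, y₁=450  (since 76545001 − 378·202500 = 1)
(8749+450√378)^2 = 153090001 + 7874100√378

8749 450
153090001 7874100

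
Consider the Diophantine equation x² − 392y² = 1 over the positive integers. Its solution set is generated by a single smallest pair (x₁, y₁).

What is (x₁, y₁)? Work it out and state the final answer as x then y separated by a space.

99 5

d=392: √d = [19; 1,3,1,38] (ℓ=4, even), read p_3/q_3
k=0  a_k=19  p_k/q_k = 19/1
k=1  a_k=1  p_k/q_k = 20/1
k=2  a_k=3  p_k/q_k = 79/4
k=3  a_k=1  p_k/q_k = 99/5
(x₁, y₁) = (99, 5);  99² − 392·5² = 1 ✓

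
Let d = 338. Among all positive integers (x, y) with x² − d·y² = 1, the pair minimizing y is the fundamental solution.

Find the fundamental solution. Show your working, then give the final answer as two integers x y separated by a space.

114243 6214

√338 = [18; 2,1,1,2,36, …], period ℓ=5 (odd) → k=9
a_0=18:  p_0=18·1+0=18,  q_0=18·0+1=1
a_1=2:  p_1=2·18+1=37,  q_1=2·1+0=2
a_2=1:  p_2=1·37+18=55,  q_2=1·2+1=3
a_3=1:  p_3=1·55+37=92,  q_3=1·3+2=5
a_4=2:  p_4=2·92+55=239,  q_4=2·5+3=13
a_5=36:  p_5=36·239+92=8696,  q_5=36·13+5=473
…
a_8=1:  p_8=1·26327+17631=43958,  q_8=1·1432+959=2391
a_9=2:  p_9=2·43958+26327=114243,  q_9=2·2391+1432=6214
(x₁, y₁) = (114243, 6214);  114243² − 338·6214² = 1 ✓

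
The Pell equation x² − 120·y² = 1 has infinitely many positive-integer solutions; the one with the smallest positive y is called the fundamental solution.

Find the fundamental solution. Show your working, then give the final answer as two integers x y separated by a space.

[10; 1,20] for √120; ℓ=2 ⇒ convergent index 1
i=0: a=10 ⇒ p=10, q=1
i=1: a=1 ⇒ p=11, q=1
→ (11, 1).  Check: 11²=121, 120·1²=120, difference 1.

11 1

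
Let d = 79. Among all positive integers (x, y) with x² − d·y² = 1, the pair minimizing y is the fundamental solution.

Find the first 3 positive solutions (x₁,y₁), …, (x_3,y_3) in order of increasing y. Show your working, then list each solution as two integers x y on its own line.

80 9
12799 1440
2047760 230391

√79 = [8; 1,7,1,16, …], period ℓ=4 (even) → k=3
a_0=8:  p_0=8·1+0=8,  q_0=8·0+1=1
a_1=1:  p_1=1·8+1=9,  q_1=1·1+0=1
a_2=7:  p_2=7·9+8=71,  q_2=7·1+1=8
a_3=1:  p_3=1·71+9=80,  q_3=1·8+1=9
→ (80, 9).  Check: 80²=6400, 79·9²=6399, difference 1.
k=2:  x_2 = 80·80+79·9·9 = 12799,  y_2 = 80·9+9·80 = 1440
k=3:  x_3 = 80·12799+79·9·1440 = 2047760,  y_3 = 80·1440+9·12799 = 230391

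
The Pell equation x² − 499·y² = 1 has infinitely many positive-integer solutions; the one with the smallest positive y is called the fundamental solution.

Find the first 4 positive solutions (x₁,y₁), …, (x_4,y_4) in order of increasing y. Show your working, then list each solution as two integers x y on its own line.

[22; 2,1,21,1,2,44] for √499; ℓ=6 ⇒ convergent index 5
a_0=22:  p_0=22·1+0=22,  q_0=22·0+1=1
a_1=2:  p_1=2·22+1=45,  q_1=2·1+0=2
a_2=1:  p_2=1·45+22=67,  q_2=1·2+1=3
…
a_4=1:  p_4=1·1452+67=1519,  q_4=1·65+3=68
a_5=2:  p_5=2·1519+1452=4490,  q_5=2·68+65=201
(x₁, y₁) = (4490, 201);  4490² − 499·201² = 1 ✓
(x_2, y_2) = (4490·4490 + 499·201·201, 4490·201 + 201·4490) = (40320199, 1804980)
(x_3, y_3) = (4490·40320199 + 499·201·1804980, 4490·1804980 + 201·40320199) = (362075382530, 16208720199)
(x_4, y_4) = (4490·362075382530 + 499·201·16208720199, 4490·16208720199 + 201·362075382530) = (3251436894799201, 145554305582040)

4490 201
40320199 1804980
362075382530 16208720199
3251436894799201 145554305582040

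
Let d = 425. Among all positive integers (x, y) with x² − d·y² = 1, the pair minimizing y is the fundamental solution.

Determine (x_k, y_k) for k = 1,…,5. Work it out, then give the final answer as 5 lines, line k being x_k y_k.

√425 → a₀=20, period (1,1,1,1,1,1,40); ℓ=7 odd so k=13
k=0  a_k=20  p_k/q_k = 20/1
k=1  a_k=1  p_k/q_k = 21/1
k=2  a_k=1  p_k/q_k = 41/2
…
k=4  a_k=1  p_k/q_k = 103/5
k=5  a_k=1  p_k/q_k = 165/8
k=6  a_k=1  p_k/q_k = 268/13
k=7  a_k=40  p_k/q_k = 10885/528
k=8  a_k=1  p_k/q_k = 11153/541
k=9  a_k=1  p_k/q_k = 22038/1069
k=10  a_k=1  p_k/q_k = 33191/1610
k=11  a_k=1  p_k/q_k = 55229/2679
k=12  a_k=1  p_k/q_k = 88420/4289
k=13  a_k=1  p_k/q_k = 143649/6968
(x₁, y₁) = (143649, 6968);  143649² − 425·6968² = 1 ✓
(x_2, y_2) = (143649·143649 + 425·6968·6968, 143649·6968 + 6968·143649) = (41270070401, 2001892464)
(x_3, y_3) = (143649·41270070401 + 425·6968·2001892464, 143649·2001892464 + 6968·41270070401) = (11856808685922849, 575139701115304)
(x_4, y_4) = (143649·11856808685922849 + 425·6968·575139701115304, 143649·575139701115304 + 6968·11856808685922849) = (3406437421806992601601, 165236485849022716128)
(x_5, y_5) = (143649·3406437421806992601601 + 425·6968·165236485849022716128, 143649·165236485849022716128 + 6968·3406437421806992601601) = (978662658398448551768841249, 47472111910877388597026840)

143649 6968
41270070401 2001892464
11856808685922849 575139701115304
3406437421806992601601 165236485849022716128
978662658398448551768841249 47472111910877388597026840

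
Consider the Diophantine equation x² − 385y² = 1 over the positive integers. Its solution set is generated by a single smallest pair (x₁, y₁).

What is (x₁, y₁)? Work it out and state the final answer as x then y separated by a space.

95831 4884

√385 = [19; 1,1,1,1,1,…,1,1,38, …], period ℓ=16 (even) → k=15
step 0: (19, 1)  from 19·(1,0) + (0,1)
…
step 2: (39, 2)  from 1·(20,1) + (19,1)
…
step 8: (2021, 103)  from 2·(726,37) + (569,29)
step 9: (2747, 140)  from 1·(2021,103) + (726,37)
step 10: (10262, 523)  from 3·(2747,140) + (2021,103)
step 11: (13009, 663)  from 1·(10262,523) + (2747,140)
step 12: (23271, 1186)  from 1·(13009,663) + (10262,523)
…
step 14: (59551, 3035)  from 1·(36280,1849) + (23271,1186)
step 15: (95831, 4884)  from 1·(59551,3035) + (36280,1849)
→ (95831, 4884).  Check: 95831²=9183580561, 385·4884²=9183580560, difference 1.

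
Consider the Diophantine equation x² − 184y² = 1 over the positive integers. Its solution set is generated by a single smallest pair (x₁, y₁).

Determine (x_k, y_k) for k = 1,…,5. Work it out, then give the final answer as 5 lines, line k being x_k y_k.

d=184: √d = [13; 1,1,3,2,1,2,1,2,3,1,1,26] (ℓ=12, even), read p_11/q_11
step 0: (13, 1)  from 13·(1,0) + (0,1)
step 1: (14, 1)  from 1·(13,1) + (1,0)
step 2: (27, 2)  from 1·(14,1) + (13,1)
step 3: (95, 7)  from 3·(27,2) + (14,1)
step 4: (217, 16)  from 2·(95,7) + (27,2)
step 5: (312, 23)  from 1·(217,16) + (95,7)
step 6: (841, 62)  from 2·(312,23) + (217,16)
step 7: (1153, 85)  from 1·(841,62) + (312,23)
…
step 10: (13741, 1013)  from 1·(10594,781) + (3147,232)
step 11: (24335, 1794)  from 1·(13741,1013) + (10594,781)
(x₁, y₁) = (24335, 1794);  24335² − 184·1794² = 1 ✓
k=2:  x_2 = 24335·24335+184·1794·1794 = 1184384449,  y_2 = 24335·1794+1794·24335 = 87313980
k=3:  x_3 = 24335·1184384449+184·1794·87313980 = 57643991108495,  y_3 = 24335·87313980+1794·1184384449 = 4249571404806
k=4:  x_4 = 24335·57643991108495+184·1794·4249571404806 = 2805533046066067201,  y_4 = 24335·4249571404806+1794·57643991108495 = 206826640184594040
k=5:  x_5 = 24335·2805533046066067201+184·1794·206826640184594040 = 136545293294391499564175,  y_5 = 24335·206826640184594040+1794·2805533046066067201 = 10066252573534620521994

24335 1794
1184384449 87313980
57643991108495 4249571404806
2805533046066067201 206826640184594040
136545293294391499564175 10066252573534620521994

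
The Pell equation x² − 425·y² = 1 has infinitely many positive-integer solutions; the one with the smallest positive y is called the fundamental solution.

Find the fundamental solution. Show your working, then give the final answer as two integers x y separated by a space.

[20; 1,1,1,1,1,1,40] for √425; ℓ=7 ⇒ convergent index 13
step 0: (20, 1)  from 20·(1,0) + (0,1)
step 1: (21, 1)  from 1·(20,1) + (1,0)
step 2: (41, 2)  from 1·(21,1) + (20,1)
step 3: (62, 3)  from 1·(41,2) + (21,1)
step 4: (103, 5)  from 1·(62,3) + (41,2)
…
step 6: (268, 13)  from 1·(165,8) + (103,5)
…
step 8: (11153, 541)  from 1·(10885,528) + (268,13)
…
step 10: (33191, 1610)  from 1·(22038,1069) + (11153,541)
step 11: (55229, 2679)  from 1·(33191,1610) + (22038,1069)
step 12: (88420, 4289)  from 1·(55229,2679) + (33191,1610)
step 13: (143649, 6968)  from 1·(88420,4289) + (55229,2679)
fundamental: x₁=143649, y₁=6968  (since 20635035201 − 425·48553024 = 1)

143649 6968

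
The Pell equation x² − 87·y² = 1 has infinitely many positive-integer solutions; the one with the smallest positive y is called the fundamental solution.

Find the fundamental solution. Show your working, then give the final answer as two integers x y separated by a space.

d=87: √d = [9; 3,18] (ℓ=2, even), read p_1/q_1
i=0: a=9 ⇒ p=9, q=1
i=1: a=3 ⇒ p=28, q=3
→ (28, 3).  Check: 28²=784, 87·3²=783, difference 1.

28 3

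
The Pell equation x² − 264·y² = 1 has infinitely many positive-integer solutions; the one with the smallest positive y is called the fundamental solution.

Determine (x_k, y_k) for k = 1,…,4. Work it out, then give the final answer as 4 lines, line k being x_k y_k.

65 4
8449 520
1098305 67596
142771201 8786960

√264 = [16; 4,32, …], period ℓ=2 (even) → k=1
i=0: a=16 ⇒ p=16, q=1
i=1: a=4 ⇒ p=65, q=4
fundamental: x₁=65, y₁=4  (since 4225 − 264·16 = 1)
n=2: (65,4)∘(65,4) = (65·65+264·4·4, 65·4+4·65) = (8449,520)
n=3: (8449,520)∘(65,4) = (65·8449+264·4·520, 65·520+4·8449) = (1098305,67596)
n=4: (1098305,67596)∘(65,4) = (65·1098305+264·4·67596, 65·67596+4·1098305) = (142771201,8786960)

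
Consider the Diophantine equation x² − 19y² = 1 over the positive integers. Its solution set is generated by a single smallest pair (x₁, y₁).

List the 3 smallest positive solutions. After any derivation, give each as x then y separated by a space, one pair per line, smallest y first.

170 39
57799 13260
19651490 4508361

√19 = [4; 2,1,3,1,2,8, …], period ℓ=6 (even) → k=5
i=0: a=4 ⇒ p=4, q=1
i=1: a=2 ⇒ p=9, q=2
i=2: a=1 ⇒ p=13, q=3
…
i=4: a=1 ⇒ p=61, q=14
i=5: a=2 ⇒ p=170, q=39
(x₁, y₁) = (170, 39);  170² − 19·39² = 1 ✓
(170+39√19)^2 = 57799 + 13260√19
(170+39√19)^3 = 19651490 + 4508361√19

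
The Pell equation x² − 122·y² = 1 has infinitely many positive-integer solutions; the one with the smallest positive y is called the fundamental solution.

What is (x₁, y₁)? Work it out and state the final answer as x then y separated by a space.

√122 → a₀=11, period (22); ℓ=1 odd so k=1
i=0: a=11 ⇒ p=11, q=1
i=1: a=22 ⇒ p=243, q=22
(x₁, y₁) = (243, 22);  243² − 122·22² = 1 ✓

243 22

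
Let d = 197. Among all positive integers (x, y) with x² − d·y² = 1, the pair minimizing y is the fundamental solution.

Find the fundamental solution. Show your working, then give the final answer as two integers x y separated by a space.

√197 = [14; 28, …], period ℓ=1 (odd) → k=1
i=0: a=14 ⇒ p=14, q=1
i=1: a=28 ⇒ p=393, q=28
→ (393, 28).  Check: 393²=154449, 197·28²=154448, difference 1.

393 28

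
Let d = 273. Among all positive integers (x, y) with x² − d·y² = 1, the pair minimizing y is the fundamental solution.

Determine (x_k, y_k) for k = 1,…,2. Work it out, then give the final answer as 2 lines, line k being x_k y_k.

√273 = [16; 1,1,10,1,1,32, …], period ℓ=6 (even) → k=5
k=0  a_k=16  p_k/q_k = 16/1
k=1  a_k=1  p_k/q_k = 17/1
k=2  a_k=1  p_k/q_k = 33/2
…
k=4  a_k=1  p_k/q_k = 380/23
k=5  a_k=1  p_k/q_k = 727/44
→ (727, 44).  Check: 727²=528529, 273·44²=528528, difference 1.
n=2: (727,44)∘(727,44) = (727·727+273·44·44, 727·44+44·727) = (1057057,63976)

727 44
1057057 63976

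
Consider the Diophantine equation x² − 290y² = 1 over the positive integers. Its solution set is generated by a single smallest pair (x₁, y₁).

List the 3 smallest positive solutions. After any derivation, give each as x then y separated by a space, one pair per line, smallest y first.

579 34
670481 39372
776416419 45592742

√290 → a₀=17, period (34); ℓ=1 odd so k=1
step 0: (17, 1)  from 17·(1,0) + (0,1)
step 1: (579, 34)  from 34·(17,1) + (1,0)
(x₁, y₁) = (579, 34);  579² − 290·34² = 1 ✓
(579+34√290)^2 = 670481 + 39372√290
(579+34√290)^3 = 776416419 + 45592742√290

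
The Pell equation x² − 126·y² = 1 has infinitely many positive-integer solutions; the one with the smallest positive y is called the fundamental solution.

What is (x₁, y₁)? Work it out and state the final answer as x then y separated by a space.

√126 = [11; 4,2,4,22, …], period ℓ=4 (even) → k=3
step 0: (11, 1)  from 11·(1,0) + (0,1)
step 1: (45, 4)  from 4·(11,1) + (1,0)
step 2: (101, 9)  from 2·(45,4) + (11,1)
step 3: (449, 40)  from 4·(101,9) + (45,4)
(x₁, y₁) = (449, 40);  449² − 126·40² = 1 ✓

449 40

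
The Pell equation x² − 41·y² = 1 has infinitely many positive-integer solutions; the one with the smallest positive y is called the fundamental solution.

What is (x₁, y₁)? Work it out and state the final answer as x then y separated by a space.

d=41: √d = [6; 2,2,12] (ℓ=3, odd), read p_5/q_5
a_0=6:  p_0=6·1+0=6,  q_0=6·0+1=1
…
a_4=2:  p_4=2·397+32=826,  q_4=2·62+5=129
a_5=2:  p_5=2·826+397=2049,  q_5=2·129+62=320
(x₁, y₁) = (2049, 320);  2049² − 41·320² = 1 ✓

2049 320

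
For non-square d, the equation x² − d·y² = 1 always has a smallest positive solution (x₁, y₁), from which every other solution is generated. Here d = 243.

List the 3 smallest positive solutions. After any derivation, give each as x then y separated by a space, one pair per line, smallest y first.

[15; 1,1,2,3,15,3,2,1,1,30] for √243; ℓ=10 ⇒ convergent index 9
k=0  a_k=15  p_k/q_k = 15/1
…
k=2  a_k=1  p_k/q_k = 31/2
k=3  a_k=2  p_k/q_k = 78/5
…
k=6  a_k=3  p_k/q_k = 12424/797
…
k=8  a_k=1  p_k/q_k = 41325/2651
k=9  a_k=1  p_k/q_k = 70226/4505
→ (70226, 4505).  Check: 70226²=4931691076, 243·4505²=4931691075, difference 1.
(x_2, y_2) = (70226·70226 + 243·4505·4505, 70226·4505 + 4505·70226) = (9863382151, 632736260)
(x_3, y_3) = (70226·9863382151 + 243·4505·632736260, 70226·632736260 + 4505·9863382151) = (1385331749802026, 88869073185015)

70226 4505
9863382151 632736260
1385331749802026 88869073185015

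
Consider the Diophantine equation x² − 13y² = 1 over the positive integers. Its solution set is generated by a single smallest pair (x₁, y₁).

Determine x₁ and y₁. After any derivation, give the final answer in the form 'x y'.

√13 → a₀=3, period (1,1,1,1,6); ℓ=5 odd so k=9
k=0  a_k=3  p_k/q_k = 3/1
k=1  a_k=1  p_k/q_k = 4/1
…
k=3  a_k=1  p_k/q_k = 11/3
…
k=5  a_k=6  p_k/q_k = 119/33
k=6  a_k=1  p_k/q_k = 137/38
k=7  a_k=1  p_k/q_k = 256/71
k=8  a_k=1  p_k/q_k = 393/109
k=9  a_k=1  p_k/q_k = 649/180
(x₁, y₁) = (649, 180);  649² − 13·180² = 1 ✓

649 180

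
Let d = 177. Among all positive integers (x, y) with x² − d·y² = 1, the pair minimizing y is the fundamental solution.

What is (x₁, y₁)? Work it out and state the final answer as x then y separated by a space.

62423 4692

d=177: √d = [13; 3,3,2,8,2,3,3,26] (ℓ=8, even), read p_7/q_7
a_0=13:  p_0=13·1+0=13,  q_0=13·0+1=1
a_1=3:  p_1=3·13+1=40,  q_1=3·1+0=3
a_2=3:  p_2=3·40+13=133,  q_2=3·3+1=10
a_3=2:  p_3=2·133+40=306,  q_3=2·10+3=23
a_4=8:  p_4=8·306+133=2581,  q_4=8·23+10=194
…
a_6=3:  p_6=3·5468+2581=18985,  q_6=3·411+194=1427
a_7=3:  p_7=3·18985+5468=62423,  q_7=3·1427+411=4692
→ (62423, 4692).  Check: 62423²=3896630929, 177·4692²=3896630928, difference 1.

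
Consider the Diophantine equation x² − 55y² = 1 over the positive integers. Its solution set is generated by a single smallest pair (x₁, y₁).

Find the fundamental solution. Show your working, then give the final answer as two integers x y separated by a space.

89 12

√55 → a₀=7, period (2,2,2,14); ℓ=4 even so k=3
k=0  a_k=7  p_k/q_k = 7/1
…
k=2  a_k=2  p_k/q_k = 37/5
k=3  a_k=2  p_k/q_k = 89/12
fundamental: x₁=89, y₁=12  (since 7921 − 55·144 = 1)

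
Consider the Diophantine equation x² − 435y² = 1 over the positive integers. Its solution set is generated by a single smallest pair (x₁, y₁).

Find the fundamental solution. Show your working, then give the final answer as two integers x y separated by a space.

√435 = [20; 1,5,1,40, …], period ℓ=4 (even) → k=3
i=0: a=20 ⇒ p=20, q=1
i=1: a=1 ⇒ p=21, q=1
i=2: a=5 ⇒ p=125, q=6
i=3: a=1 ⇒ p=146, q=7
(x₁, y₁) = (146, 7);  146² − 435·7² = 1 ✓

146 7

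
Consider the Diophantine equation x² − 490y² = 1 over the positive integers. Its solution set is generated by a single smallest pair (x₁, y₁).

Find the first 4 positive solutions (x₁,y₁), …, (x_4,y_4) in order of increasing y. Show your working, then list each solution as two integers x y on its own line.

1039681 46968
2161873163521 97663474416
4495316905044313921 203077717488555624
9347391150304592810234881 422272088792340335957472

√490 = [22; 7,2,1,4,4,4,1,2,7,44, …], period ℓ=10 (even) → k=9
i=0: a=22 ⇒ p=22, q=1
…
i=3: a=1 ⇒ p=487, q=22
i=4: a=4 ⇒ p=2280, q=103
i=5: a=4 ⇒ p=9607, q=434
i=6: a=4 ⇒ p=40708, q=1839
i=7: a=1 ⇒ p=50315, q=2273
i=8: a=2 ⇒ p=141338, q=6385
i=9: a=7 ⇒ p=1039681, q=46968
(x₁, y₁) = (1039681, 46968);  1039681² − 490·46968² = 1 ✓
n=2: (1039681,46968)∘(1039681,46968) = (1039681·1039681+490·46968·46968, 1039681·46968+46968·1039681) = (2161873163521,97663474416)
n=3: (2161873163521,97663474416)∘(1039681,46968) = (1039681·2161873163521+490·46968·97663474416, 1039681·97663474416+46968·2161873163521) = (4495316905044313921,203077717488555624)
n=4: (4495316905044313921,203077717488555624)∘(1039681,46968) = (1039681·4495316905044313921+490·46968·203077717488555624, 1039681·203077717488555624+46968·4495316905044313921) = (9347391150304592810234881,422272088792340335957472)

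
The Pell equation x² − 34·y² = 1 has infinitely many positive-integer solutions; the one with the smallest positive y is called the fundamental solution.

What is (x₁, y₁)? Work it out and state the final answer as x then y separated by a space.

√34 → a₀=5, period (1,4,1,10); ℓ=4 even so k=3
step 0: (5, 1)  from 5·(1,0) + (0,1)
step 1: (6, 1)  from 1·(5,1) + (1,0)
step 2: (29, 5)  from 4·(6,1) + (5,1)
step 3: (35, 6)  from 1·(29,5) + (6,1)
(x₁, y₁) = (35, 6);  35² − 34·6² = 1 ✓

35 6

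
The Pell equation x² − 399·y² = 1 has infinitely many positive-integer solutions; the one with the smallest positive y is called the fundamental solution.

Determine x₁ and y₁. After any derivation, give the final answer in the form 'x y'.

20 1

d=399: √d = [19; 1,38] (ℓ=2, even), read p_1/q_1
a_0=19:  p_0=19·1+0=19,  q_0=19·0+1=1
a_1=1:  p_1=1·19+1=20,  q_1=1·1+0=1
fundamental: x₁=20, y₁=1  (since 400 − 399·1 = 1)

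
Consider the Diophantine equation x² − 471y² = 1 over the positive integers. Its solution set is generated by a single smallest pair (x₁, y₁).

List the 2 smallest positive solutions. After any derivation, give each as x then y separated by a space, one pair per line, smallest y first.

√471 → a₀=21, period (1,2,2,1,3,…,2,1,42); ℓ=14 even so k=13
i=0: a=21 ⇒ p=21, q=1
i=1: a=1 ⇒ p=22, q=1
…
i=4: a=1 ⇒ p=217, q=10
i=5: a=3 ⇒ p=803, q=37
…
i=7: a=14 ⇒ p=48809, q=2249
i=8: a=4 ⇒ p=198665, q=9154
i=9: a=3 ⇒ p=644804, q=29711
i=10: a=1 ⇒ p=843469, q=38865
i=11: a=2 ⇒ p=2331742, q=107441
i=12: a=2 ⇒ p=5506953, q=253747
i=13: a=1 ⇒ p=7838695, q=361188
fundamental: x₁=7838695, y₁=361188  (since 61445139303025 − 471·130456771344 = 1)
(x_2, y_2) = (7838695·7838695 + 471·361188·361188, 7838695·361188 + 361188·7838695) = (122890278606049, 5662485139320)

7838695 361188
122890278606049 5662485139320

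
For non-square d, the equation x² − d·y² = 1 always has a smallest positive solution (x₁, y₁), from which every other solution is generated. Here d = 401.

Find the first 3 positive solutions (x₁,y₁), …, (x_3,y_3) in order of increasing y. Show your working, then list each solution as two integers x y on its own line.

801 40
1283201 64080
2055687201 102656120

d=401: √d = [20; 40] (ℓ=1, odd), read p_1/q_1
i=0: a=20 ⇒ p=20, q=1
i=1: a=40 ⇒ p=801, q=40
(x₁, y₁) = (801, 40);  801² − 401·40² = 1 ✓
k=2:  x_2 = 801·801+401·40·40 = 1283201,  y_2 = 801·40+40·801 = 64080
k=3:  x_3 = 801·1283201+401·40·64080 = 2055687201,  y_3 = 801·64080+40·1283201 = 102656120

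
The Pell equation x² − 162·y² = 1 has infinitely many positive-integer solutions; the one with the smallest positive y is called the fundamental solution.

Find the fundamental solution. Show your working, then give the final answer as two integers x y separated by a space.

19601 1540

d=162: √d = [12; 1,2,1,2,12,2,1,2,1,24] (ℓ=10, even), read p_9/q_9
k=0  a_k=12  p_k/q_k = 12/1
…
k=2  a_k=2  p_k/q_k = 38/3
k=3  a_k=1  p_k/q_k = 51/4
k=4  a_k=2  p_k/q_k = 140/11
k=5  a_k=12  p_k/q_k = 1731/136
…
k=7  a_k=1  p_k/q_k = 5333/419
k=8  a_k=2  p_k/q_k = 14268/1121
k=9  a_k=1  p_k/q_k = 19601/1540
→ (19601, 1540).  Check: 19601²=384199201, 162·1540²=384199200, difference 1.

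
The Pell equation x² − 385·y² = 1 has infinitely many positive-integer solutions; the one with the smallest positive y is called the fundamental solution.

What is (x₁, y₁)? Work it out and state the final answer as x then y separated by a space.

95831 4884

√385 = [19; 1,1,1,1,1,…,1,1,38, …], period ℓ=16 (even) → k=15
a_0=19:  p_0=19·1+0=19,  q_0=19·0+1=1
…
a_3=1:  p_3=1·39+20=59,  q_3=1·2+1=3
…
a_5=1:  p_5=1·98+59=157,  q_5=1·5+3=8
…
a_8=2:  p_8=2·726+569=2021,  q_8=2·37+29=103
a_9=1:  p_9=1·2021+726=2747,  q_9=1·103+37=140
a_10=3:  p_10=3·2747+2021=10262,  q_10=3·140+103=523
…
a_12=1:  p_12=1·13009+10262=23271,  q_12=1·663+523=1186
…
a_14=1:  p_14=1·36280+23271=59551,  q_14=1·1849+1186=3035
a_15=1:  p_15=1·59551+36280=95831,  q_15=1·3035+1849=4884
→ (95831, 4884).  Check: 95831²=9183580561, 385·4884²=9183580560, difference 1.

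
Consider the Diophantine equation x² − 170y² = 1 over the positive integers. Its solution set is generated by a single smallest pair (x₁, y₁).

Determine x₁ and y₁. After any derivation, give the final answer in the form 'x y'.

339 26

d=170: √d = [13; 26] (ℓ=1, odd), read p_1/q_1
k=0  a_k=13  p_k/q_k = 13/1
k=1  a_k=26  p_k/q_k = 339/26
fundamental: x₁=339, y₁=26  (since 114921 − 170·676 = 1)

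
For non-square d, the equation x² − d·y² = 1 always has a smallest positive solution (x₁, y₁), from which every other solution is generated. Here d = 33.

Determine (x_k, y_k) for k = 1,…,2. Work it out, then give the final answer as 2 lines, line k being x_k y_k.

23 4
1057 184

√33 = [5; 1,2,1,10, …], period ℓ=4 (even) → k=3
k=0  a_k=5  p_k/q_k = 5/1
k=1  a_k=1  p_k/q_k = 6/1
k=2  a_k=2  p_k/q_k = 17/3
k=3  a_k=1  p_k/q_k = 23/4
(x₁, y₁) = (23, 4);  23² − 33·4² = 1 ✓
k=2:  x_2 = 23·23+33·4·4 = 1057,  y_2 = 23·4+4·23 = 184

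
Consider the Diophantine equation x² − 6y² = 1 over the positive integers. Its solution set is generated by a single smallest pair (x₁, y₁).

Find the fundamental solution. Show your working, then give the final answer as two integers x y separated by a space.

5 2

√6 = [2; 2,4, …], period ℓ=2 (even) → k=1
step 0: (2, 1)  from 2·(1,0) + (0,1)
step 1: (5, 2)  from 2·(2,1) + (1,0)
→ (5, 2).  Check: 5²=25, 6·2²=24, difference 1.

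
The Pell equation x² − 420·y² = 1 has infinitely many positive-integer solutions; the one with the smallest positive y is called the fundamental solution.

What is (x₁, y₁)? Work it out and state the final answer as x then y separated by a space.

41 2

d=420: √d = [20; 2,40] (ℓ=2, even), read p_1/q_1
k=0  a_k=20  p_k/q_k = 20/1
k=1  a_k=2  p_k/q_k = 41/2
(x₁, y₁) = (41, 2);  41² − 420·2² = 1 ✓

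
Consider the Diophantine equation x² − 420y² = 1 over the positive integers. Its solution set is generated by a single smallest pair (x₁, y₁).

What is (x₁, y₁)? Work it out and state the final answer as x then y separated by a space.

d=420: √d = [20; 2,40] (ℓ=2, even), read p_1/q_1
step 0: (20, 1)  from 20·(1,0) + (0,1)
step 1: (41, 2)  from 2·(20,1) + (1,0)
fundamental: x₁=41, y₁=2  (since 1681 − 420·4 = 1)

41 2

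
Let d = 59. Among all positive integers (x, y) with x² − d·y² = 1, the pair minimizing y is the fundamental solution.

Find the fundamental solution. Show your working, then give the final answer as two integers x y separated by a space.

√59 → a₀=7, period (1,2,7,2,1,14); ℓ=6 even so k=5
i=0: a=7 ⇒ p=7, q=1
i=1: a=1 ⇒ p=8, q=1
…
i=4: a=2 ⇒ p=361, q=47
i=5: a=1 ⇒ p=530, q=69
(x₁, y₁) = (530, 69);  530² − 59·69² = 1 ✓

530 69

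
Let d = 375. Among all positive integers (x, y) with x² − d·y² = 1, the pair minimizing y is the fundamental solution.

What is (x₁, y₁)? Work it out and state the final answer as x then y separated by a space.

d=375: √d = [19; 2,1,2,1,5,1,2,1,2,38] (ℓ=10, even), read p_9/q_9
i=0: a=19 ⇒ p=19, q=1
i=1: a=2 ⇒ p=39, q=2
…
i=5: a=5 ⇒ p=1220, q=63
…
i=7: a=2 ⇒ p=4086, q=211
i=8: a=1 ⇒ p=5519, q=285
i=9: a=2 ⇒ p=15124, q=781
(x₁, y₁) = (15124, 781);  15124² − 375·781² = 1 ✓

15124 781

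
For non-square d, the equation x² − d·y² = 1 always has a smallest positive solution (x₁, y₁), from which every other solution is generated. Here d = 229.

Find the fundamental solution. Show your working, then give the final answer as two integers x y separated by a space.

5848201 386460

√229 → a₀=15, period (7,1,1,7,30); ℓ=5 odd so k=9
a_0=15:  p_0=15·1+0=15,  q_0=15·0+1=1
a_1=7:  p_1=7·15+1=106,  q_1=7·1+0=7
a_2=1:  p_2=1·106+15=121,  q_2=1·7+1=8
a_3=1:  p_3=1·121+106=227,  q_3=1·8+7=15
a_4=7:  p_4=7·227+121=1710,  q_4=7·15+8=113
a_5=30:  p_5=30·1710+227=51527,  q_5=30·113+15=3405
a_6=7:  p_6=7·51527+1710=362399,  q_6=7·3405+113=23948
a_7=1:  p_7=1·362399+51527=413926,  q_7=1·23948+3405=27353
a_8=1:  p_8=1·413926+362399=776325,  q_8=1·27353+23948=51301
a_9=7:  p_9=7·776325+413926=5848201,  q_9=7·51301+27353=386460
fundamental: x₁=5848201, y₁=386460  (since 34201454936401 − 229·149351331600 = 1)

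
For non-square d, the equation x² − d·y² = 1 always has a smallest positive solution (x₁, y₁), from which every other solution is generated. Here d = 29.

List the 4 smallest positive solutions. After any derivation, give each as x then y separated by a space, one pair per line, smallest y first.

√29 = [5; 2,1,1,2,10, …], period ℓ=5 (odd) → k=9
step 0: (5, 1)  from 5·(1,0) + (0,1)
step 1: (11, 2)  from 2·(5,1) + (1,0)
step 2: (16, 3)  from 1·(11,2) + (5,1)
step 3: (27, 5)  from 1·(16,3) + (11,2)
step 4: (70, 13)  from 2·(27,5) + (16,3)
step 5: (727, 135)  from 10·(70,13) + (27,5)
step 6: (1524, 283)  from 2·(727,135) + (70,13)
…
step 8: (3775, 701)  from 1·(2251,418) + (1524,283)
step 9: (9801, 1820)  from 2·(3775,701) + (2251,418)
fundamental: x₁=9801, y₁=1820  (since 96059601 − 29·3312400 = 1)
(9801+1820√29)^2 = 192119201 + 35675640√29
(9801+1820√29)^3 = 3765920568201 + 699313893460√29
(9801+1820√29)^4 = 73819574785756801 + 13707950903927280√29

9801 1820
192119201 35675640
3765920568201 699313893460
73819574785756801 13707950903927280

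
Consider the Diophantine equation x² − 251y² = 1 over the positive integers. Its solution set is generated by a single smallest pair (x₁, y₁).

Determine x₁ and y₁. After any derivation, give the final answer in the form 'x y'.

[15; 1,5,2,1,2,…,5,1,30] for √251; ℓ=14 ⇒ convergent index 13
step 0: (15, 1)  from 15·(1,0) + (0,1)
step 1: (16, 1)  from 1·(15,1) + (1,0)
…
step 5: (808, 51)  from 2·(301,19) + (206,13)
…
step 11: (577033, 36422)  from 2·(212692,13425) + (151649,9572)
step 12: (3097857, 195535)  from 5·(577033,36422) + (212692,13425)
step 13: (3674890, 231957)  from 1·(3097857,195535) + (577033,36422)
→ (3674890, 231957).  Check: 3674890²=13504816512100, 251·231957²=13504816512099, difference 1.

3674890 231957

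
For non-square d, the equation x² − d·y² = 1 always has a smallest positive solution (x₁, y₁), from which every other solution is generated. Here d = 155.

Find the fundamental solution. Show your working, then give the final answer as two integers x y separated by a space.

√155 → a₀=12, period (2,4,2,24); ℓ=4 even so k=3
k=0  a_k=12  p_k/q_k = 12/1
…
k=2  a_k=4  p_k/q_k = 112/9
k=3  a_k=2  p_k/q_k = 249/20
→ (249, 20).  Check: 249²=62001, 155·20²=62000, difference 1.

249 20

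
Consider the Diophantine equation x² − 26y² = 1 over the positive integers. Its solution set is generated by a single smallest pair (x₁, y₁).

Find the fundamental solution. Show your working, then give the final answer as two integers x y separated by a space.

d=26: √d = [5; 10] (ℓ=1, odd), read p_1/q_1
step 0: (5, 1)  from 5·(1,0) + (0,1)
step 1: (51, 10)  from 10·(5,1) + (1,0)
→ (51, 10).  Check: 51²=2601, 26·10²=2600, difference 1.

51 10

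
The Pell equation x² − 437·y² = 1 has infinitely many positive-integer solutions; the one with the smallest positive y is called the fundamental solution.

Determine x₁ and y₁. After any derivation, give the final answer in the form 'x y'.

[20; 1,9,2,9,1,40] for √437; ℓ=6 ⇒ convergent index 5
i=0: a=20 ⇒ p=20, q=1
i=1: a=1 ⇒ p=21, q=1
i=2: a=9 ⇒ p=209, q=10
i=3: a=2 ⇒ p=439, q=21
i=4: a=9 ⇒ p=4160, q=199
i=5: a=1 ⇒ p=4599, q=220
fundamental: x₁=4599, y₁=220  (since 21150801 − 437·48400 = 1)

4599 220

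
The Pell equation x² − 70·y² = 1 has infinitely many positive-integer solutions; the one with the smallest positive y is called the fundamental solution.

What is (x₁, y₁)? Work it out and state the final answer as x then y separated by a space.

251 30

[8; 2,1,2,1,2,16] for √70; ℓ=6 ⇒ convergent index 5
a_0=8:  p_0=8·1+0=8,  q_0=8·0+1=1
…
a_2=1:  p_2=1·17+8=25,  q_2=1·2+1=3
a_3=2:  p_3=2·25+17=67,  q_3=2·3+2=8
a_4=1:  p_4=1·67+25=92,  q_4=1·8+3=11
a_5=2:  p_5=2·92+67=251,  q_5=2·11+8=30
fundamental: x₁=251, y₁=30  (since 63001 − 70·900 = 1)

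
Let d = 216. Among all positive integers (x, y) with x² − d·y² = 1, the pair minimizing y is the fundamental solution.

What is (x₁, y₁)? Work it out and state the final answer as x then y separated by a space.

d=216: √d = [14; 1,2,3,2,1,28] (ℓ=6, even), read p_5/q_5
i=0: a=14 ⇒ p=14, q=1
i=1: a=1 ⇒ p=15, q=1
i=2: a=2 ⇒ p=44, q=3
i=3: a=3 ⇒ p=147, q=10
i=4: a=2 ⇒ p=338, q=23
i=5: a=1 ⇒ p=485, q=33
fundamental: x₁=485, y₁=33  (since 235225 − 216·1089 = 1)

485 33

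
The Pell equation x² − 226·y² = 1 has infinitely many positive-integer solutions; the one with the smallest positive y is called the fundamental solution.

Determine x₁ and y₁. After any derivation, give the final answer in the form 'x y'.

451 30

d=226: √d = [15; 30] (ℓ=1, odd), read p_1/q_1
i=0: a=15 ⇒ p=15, q=1
i=1: a=30 ⇒ p=451, q=30
(x₁, y₁) = (451, 30);  451² − 226·30² = 1 ✓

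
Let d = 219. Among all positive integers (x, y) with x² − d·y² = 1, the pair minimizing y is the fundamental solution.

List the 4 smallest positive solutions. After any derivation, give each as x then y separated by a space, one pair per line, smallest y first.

√219 → a₀=14, period (1,3,1,28); ℓ=4 even so k=3
a_0=14:  p_0=14·1+0=14,  q_0=14·0+1=1
a_1=1:  p_1=1·14+1=15,  q_1=1·1+0=1
a_2=3:  p_2=3·15+14=59,  q_2=3·1+1=4
a_3=1:  p_3=1·59+15=74,  q_3=1·4+1=5
→ (74, 5).  Check: 74²=5476, 219·5²=5475, difference 1.
(74+5√219)^2 = 10951 + 740√219
(74+5√219)^3 = 1620674 + 109515√219
(74+5√219)^4 = 239848801 + 16207480√219

74 5
10951 740
1620674 109515
239848801 16207480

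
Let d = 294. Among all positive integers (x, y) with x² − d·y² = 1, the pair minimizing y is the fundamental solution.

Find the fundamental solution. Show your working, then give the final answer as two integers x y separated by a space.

4801 280

√294 → a₀=17, period (6,1,4,1,6,34); ℓ=6 even so k=5
i=0: a=17 ⇒ p=17, q=1
…
i=2: a=1 ⇒ p=120, q=7
i=3: a=4 ⇒ p=583, q=34
i=4: a=1 ⇒ p=703, q=41
i=5: a=6 ⇒ p=4801, q=280
(x₁, y₁) = (4801, 280);  4801² − 294·280² = 1 ✓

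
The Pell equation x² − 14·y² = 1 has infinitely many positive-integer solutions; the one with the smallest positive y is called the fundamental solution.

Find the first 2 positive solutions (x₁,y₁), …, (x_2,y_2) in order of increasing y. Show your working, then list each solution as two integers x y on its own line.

15 4
449 120

√14 = [3; 1,2,1,6, …], period ℓ=4 (even) → k=3
a_0=3:  p_0=3·1+0=3,  q_0=3·0+1=1
a_1=1:  p_1=1·3+1=4,  q_1=1·1+0=1
a_2=2:  p_2=2·4+3=11,  q_2=2·1+1=3
a_3=1:  p_3=1·11+4=15,  q_3=1·3+1=4
fundamental: x₁=15, y₁=4  (since 225 − 14·16 = 1)
n=2: (15,4)∘(15,4) = (15·15+14·4·4, 15·4+4·15) = (449,120)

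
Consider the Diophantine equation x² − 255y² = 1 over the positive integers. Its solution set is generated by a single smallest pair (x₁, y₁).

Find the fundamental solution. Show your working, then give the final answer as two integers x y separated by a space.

16 1

√255 → a₀=15, period (1,30); ℓ=2 even so k=1
a_0=15:  p_0=15·1+0=15,  q_0=15·0+1=1
a_1=1:  p_1=1·15+1=16,  q_1=1·1+0=1
(x₁, y₁) = (16, 1);  16² − 255·1² = 1 ✓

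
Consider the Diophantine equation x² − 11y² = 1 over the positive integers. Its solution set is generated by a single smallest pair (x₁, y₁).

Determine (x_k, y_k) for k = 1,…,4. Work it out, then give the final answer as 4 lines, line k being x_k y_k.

√11 → a₀=3, period (3,6); ℓ=2 even so k=1
k=0  a_k=3  p_k/q_k = 3/1
k=1  a_k=3  p_k/q_k = 10/3
(x₁, y₁) = (10, 3);  10² − 11·3² = 1 ✓
(x_2, y_2) = (10·10 + 11·3·3, 10·3 + 3·10) = (199, 60)
(x_3, y_3) = (10·199 + 11·3·60, 10·60 + 3·199) = (3970, 1197)
(x_4, y_4) = (10·3970 + 11·3·1197, 10·1197 + 3·3970) = (79201, 23880)

10 3
199 60
3970 1197
79201 23880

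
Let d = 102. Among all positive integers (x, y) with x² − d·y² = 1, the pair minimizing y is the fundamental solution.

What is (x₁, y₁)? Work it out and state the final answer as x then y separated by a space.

√102 → a₀=10, period (10,20); ℓ=2 even so k=1
a_0=10:  p_0=10·1+0=10,  q_0=10·0+1=1
a_1=10:  p_1=10·10+1=101,  q_1=10·1+0=10
(x₁, y₁) = (101, 10);  101² − 102·10² = 1 ✓

101 10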